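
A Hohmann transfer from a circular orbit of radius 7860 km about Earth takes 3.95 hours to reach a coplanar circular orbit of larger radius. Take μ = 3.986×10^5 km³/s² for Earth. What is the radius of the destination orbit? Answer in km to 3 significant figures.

r₂ = 32400 km

Transfer time t = 3.95 hours = 14220 s, and t = π√(a_t³/μ).
So a_t = (μ t²/π²)^(1/3) = (3.986×10^5 × (14220)² / π²)^(1/3) = 20138 km.
Since a_t = (r₁ + r₂)/2, r₂ = 2a_t − r₁ = 2×20138 − 7860 = 32416 km.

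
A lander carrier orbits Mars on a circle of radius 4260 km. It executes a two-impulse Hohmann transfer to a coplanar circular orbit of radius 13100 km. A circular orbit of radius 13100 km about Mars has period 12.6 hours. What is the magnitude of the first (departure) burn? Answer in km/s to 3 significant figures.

Δv₁ = 0.727 km/s

From Kepler's third law T² = 4π²r³/μ at r = 13100 km, T = 12.6 hours = 12.6 × 3600 s = 45360 s: μ = 4π²r³/T² = 43134.8 km³/s².
The Hohmann ellipse has a_t = (r₁ + r₂)/2 = 8680 km.
Circular speed at r = 4260 km: v_c = √(μ/r) = 3.1821 km/s.
Vis-viva on the transfer ellipse at r = 4260 km gives v_t = √[μ(2/r − 1/a_t)] = 3.9092 km/s.
Δv₁ = |v_t − v_c| = |3.9092 − 3.1821| = 0.7271 km/s.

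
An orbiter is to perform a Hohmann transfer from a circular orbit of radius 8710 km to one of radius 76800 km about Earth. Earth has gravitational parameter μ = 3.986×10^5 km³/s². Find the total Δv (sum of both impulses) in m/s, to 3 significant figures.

Δv = 3550 m/s

Semi-major axis of the transfer orbit: a_t = (8710 + 76800)/2 = 42755 km.
At r₁ the circular-orbit speed is v₁ = √(μ/r₁) = 6.765 km/s.
On the transfer ellipse at r₁, vis-viva equation gives v_p = √[μ(2/r₁ − 1/a_t)] = 9.067 km/s.
First burn Δv₁ = |v_p − v₁| = 2.302 km/s.
At r₂, v₂ = √(μ/r₂) = 2.278 km/s.
Transfer-orbit speed at r₂: v_a = √[μ(2/r₂ − 1/a_t)] = 1.028 km/s.
Second burn Δv₂ = |v₂ − v_a| = 1.250 km/s.
Total Δv = Δv₁ + Δv₂ = 3.552 km/s.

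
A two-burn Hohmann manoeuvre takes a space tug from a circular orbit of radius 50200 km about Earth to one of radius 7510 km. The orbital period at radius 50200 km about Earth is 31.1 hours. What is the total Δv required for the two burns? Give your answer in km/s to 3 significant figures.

From Kepler's third law T² = 4π²r³/μ at r = 50200 km, T = 31.1 hours = 31.1 × 3600 s = 1.1196×10^5 s: μ = 4π²r³/T² = 3.98424×10^5 km³/s².
Semi-major axis of the transfer orbit: a_t = (50200 + 7510)/2 = 28855 km.
At r₁ the circular-orbit speed is v₁ = √(μ/r₁) = 2.817 km/s.
Transfer-orbit speed at r₁ (v² = μ(2/r − 1/a)): v_a = √[μ(2/r₁ − 1/a_t)] = 1.437 km/s.
First burn Δv₁ = |v_a − v₁| = 1.380 km/s.
At r₂, v₂ = √(μ/r₂) = 7.284 km/s.
Transfer-orbit speed at r₂: v_p = √[μ(2/r₂ − 1/a_t)] = 9.607 km/s.
Second burn Δv₂ = |v₂ − v_p| = 2.323 km/s.
Total Δv = Δv₁ + Δv₂ = 3.703 km/s.

Δv = 3.70 km/s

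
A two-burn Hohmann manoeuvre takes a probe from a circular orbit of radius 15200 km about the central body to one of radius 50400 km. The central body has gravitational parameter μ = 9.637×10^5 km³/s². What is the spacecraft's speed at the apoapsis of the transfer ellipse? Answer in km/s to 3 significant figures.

v = 2.98 km/s

The Hohmann ellipse has a_t = (r₁ + r₂)/2 = 32800 km.
At apoapsis, r = 50400 km.
Applying v² = μ(2/r − 1/a_t): v = 2.977 km/s.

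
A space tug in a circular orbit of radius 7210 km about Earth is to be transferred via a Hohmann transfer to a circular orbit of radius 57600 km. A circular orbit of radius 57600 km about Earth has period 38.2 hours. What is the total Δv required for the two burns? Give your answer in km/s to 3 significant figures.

Δv = 3.87 km/s

From Kepler's third law T² = 4π²r³/μ at r = 57600 km, T = 38.2 hours = 38.2 × 3600 s = 1.3752×10^5 s: μ = 4π²r³/T² = 3.98929×10^5 km³/s².
Transfer-ellipse semi-major axis a_t = (r₁ + r₂)/2 = (7210 + 57600)/2 = 32405 km.
At r₁ the circular-orbit speed is v₁ = √(μ/r₁) = 7.438 km/s.
On the transfer ellipse at r₁, vis-viva equation gives v_p = √[μ(2/r₁ − 1/a_t)] = 9.917 km/s.
First burn Δv₁ = |v_p − v₁| = 2.479 km/s.
At r₂, v₂ = √(μ/r₂) = 2.6317 km/s.
Transfer-orbit speed at r₂: v_a = √[μ(2/r₂ − 1/a_t)] = 1.2414 km/s.
Second burn Δv₂ = |v₂ − v_a| = 1.390 km/s.
Total Δv = Δv₁ + Δv₂ = 3.869 km/s.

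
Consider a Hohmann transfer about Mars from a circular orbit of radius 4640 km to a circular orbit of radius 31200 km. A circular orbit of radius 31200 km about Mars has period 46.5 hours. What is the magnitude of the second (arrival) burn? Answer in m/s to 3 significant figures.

From Kepler's third law T² = 4π²r³/μ at r = 31200 km, T = 46.5 hours = 46.5 × 3600 s = 1.674×10^5 s: μ = 4π²r³/T² = 42787.1 km³/s².
The Hohmann ellipse has a_t = (r₁ + r₂)/2 = 17920 km.
On the circular orbit at r = 31200 km, v_c = √(μ/r) = 1.1711 km/s.
Transfer-orbit speed at the same r (vis-viva, a = a_t): v_t = √[μ(2/r − 1/a_t)] = 0.59589 km/s.
Δv₂ = |v_t − v_c| = |0.59589 − 1.1711| = 0.5752 km/s.

Δv₂ = 575 m/s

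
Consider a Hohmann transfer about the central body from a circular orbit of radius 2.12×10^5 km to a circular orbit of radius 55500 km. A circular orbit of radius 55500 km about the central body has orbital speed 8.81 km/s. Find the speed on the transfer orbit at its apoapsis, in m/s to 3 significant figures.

From the circular-orbit relation v² = μ/r at r = 55500 km: μ = v²r = (8.81)² × 55500 = 4.30769×10^6 km³/s².
The Hohmann ellipse has a_t = (r₁ + r₂)/2 = 1.3375×10^5 km.
The apoapsis of the transfer ellipse is at r = 2.120×10^5 km.
Applying v² = μ(2/r − 1/a_t): v = 2.904 km/s.

v = 2900 m/s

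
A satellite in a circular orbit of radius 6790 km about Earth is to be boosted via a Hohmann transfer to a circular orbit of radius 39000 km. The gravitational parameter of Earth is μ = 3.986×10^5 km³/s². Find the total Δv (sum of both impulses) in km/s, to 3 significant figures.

Δv = 3.79 km/s

The Hohmann ellipse has a_t = (r₁ + r₂)/2 = 22895 km.
At r₁ the circular-orbit speed is v₁ = √(μ/r₁) = 7.662 km/s.
On the transfer ellipse at r₁, vis-viva equation gives v_p = √[μ(2/r₁ − 1/a_t)] = 10.00 km/s.
First burn Δv₁ = |v_p − v₁| = 2.338 km/s.
Circular speed at r₂: v₂ = √(μ/r₂) = 3.197 km/s.
Transfer-orbit speed at r₂: v_a = √[μ(2/r₂ − 1/a_t)] = 1.741 km/s.
Second burn Δv₂ = |v₂ − v_a| = 1.456 km/s.
Δv = Δv₁ + Δv₂ = 2.338 + 1.456 = 3.794 km/s.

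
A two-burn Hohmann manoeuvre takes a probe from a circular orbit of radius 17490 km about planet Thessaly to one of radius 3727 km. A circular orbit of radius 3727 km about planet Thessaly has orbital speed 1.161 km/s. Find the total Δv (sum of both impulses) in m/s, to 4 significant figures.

From the circular-orbit relation v² = μ/r at r = 3727 km: μ = v²r = (1.161)² × 3727 = 5023.70 km³/s².
Semi-major axis of the transfer orbit: a_t = (17490 + 3727)/2 = 10608.5 km.
Circular speed at r₁: v₁ = √(μ/r₁) = √(5023.70/17490) = 0.53594 km/s.
On the transfer ellipse at r₁, vis-viva equation gives v_a = √[μ(2/r₁ − 1/a_t)] = 0.31767 km/s.
First burn Δv₁ = |v_a − v₁| = 0.2183 km/s.
Circular speed at r₂: v₂ = √(μ/r₂) = 1.1610 km/s.
Transfer-orbit speed at r₂: v_p = √[μ(2/r₂ − 1/a_t)] = 1.4907 km/s.
Second burn Δv₂ = |v₂ − v_p| = 0.3297 km/s.
Total Δv = Δv₁ + Δv₂ = 0.5480 km/s.

Δv = 548.0 m/s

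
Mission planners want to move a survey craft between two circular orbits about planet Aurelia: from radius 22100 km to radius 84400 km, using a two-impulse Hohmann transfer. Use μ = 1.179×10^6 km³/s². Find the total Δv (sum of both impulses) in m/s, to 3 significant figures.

Δv = 3220 m/s

The Hohmann ellipse has a_t = (r₁ + r₂)/2 = 53250 km.
Circular speed at r₁: v₁ = √(μ/r₁) = √(1.179×10^6/22100) = 7.304 km/s.
On the transfer ellipse at r₁, v² = μ(2/r − 1/a) gives v_p = √[μ(2/r₁ − 1/a_t)] = 9.195 km/s.
First burn Δv₁ = |v_p − v₁| = 1.891 km/s.
At r₂, v₂ = √(μ/r₂) = 3.738 km/s.
Transfer-orbit speed at r₂: v_a = √[μ(2/r₂ − 1/a_t)] = 2.408 km/s.
Second burn Δv₂ = |v₂ − v_a| = 1.330 km/s.
Δv = Δv₁ + Δv₂ = 1.891 + 1.330 = 3.221 km/s.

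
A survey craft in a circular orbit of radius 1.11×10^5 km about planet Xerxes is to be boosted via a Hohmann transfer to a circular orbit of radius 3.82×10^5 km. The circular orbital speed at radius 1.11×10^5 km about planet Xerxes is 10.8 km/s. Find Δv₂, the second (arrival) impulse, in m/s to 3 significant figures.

From the circular-orbit relation v² = μ/r at r = 1.11×10^5 km: μ = v²r = (10.8)² × 1.11×10^5 = 1.29470×10^7 km³/s².
Semi-major axis of the transfer orbit: a_t = (1.110×10^5 + 3.820×10^5)/2 = 2.465×10^5 km.
Circular speed at r = 3.820×10^5 km: v_c = √(μ/r) = 5.822 km/s.
Vis-viva on the transfer ellipse at r = 3.820×10^5 km gives v_t = √[μ(2/r − 1/a_t)] = 3.907 km/s.
Δv₂ = |v_t − v_c| = |3.907 − 5.822| = 1.915 km/s.

Δv₂ = 1920 m/s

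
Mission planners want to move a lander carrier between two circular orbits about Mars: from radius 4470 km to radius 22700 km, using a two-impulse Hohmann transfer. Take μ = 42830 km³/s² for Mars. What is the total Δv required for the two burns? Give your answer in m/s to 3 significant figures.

Transfer-ellipse semi-major axis a_t = (r₁ + r₂)/2 = (4470 + 22700)/2 = 13585 km.
At r₁ the circular-orbit speed is v₁ = √(μ/r₁) = 3.0954 km/s.
Transfer-orbit speed at r₁ (v² = μ(2/r − 1/a)): v_p = √[μ(2/r₁ − 1/a_t)] = 4.0013 km/s.
First burn Δv₁ = |v_p − v₁| = 0.9059 km/s.
At r₂, v₂ = √(μ/r₂) = 1.3736 km/s.
Transfer-orbit speed at r₂: v_a = √[μ(2/r₂ − 1/a_t)] = 0.78793 km/s.
Second burn Δv₂ = |v₂ − v_a| = 0.5857 km/s.
Δv = Δv₁ + Δv₂ = 0.9059 + 0.5857 = 1.492 km/s.

Δv = 1490 m/s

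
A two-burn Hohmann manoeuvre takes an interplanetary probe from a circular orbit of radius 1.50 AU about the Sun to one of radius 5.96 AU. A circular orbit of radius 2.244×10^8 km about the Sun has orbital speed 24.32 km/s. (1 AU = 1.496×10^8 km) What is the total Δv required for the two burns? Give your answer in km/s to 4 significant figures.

From the circular-orbit relation v² = μ/r at r = 2.244×10^8 km: μ = v²r = (24.32)² × 2.244×10^8 = 1.32724×10^11 km³/s².
In km: r₁ = 1.50 × 1.496×10^8 = 2.244×10^8 km; r₂ = 5.96 × 1.496×10^8 = 8.91616×10^8 km.
Transfer-ellipse semi-major axis a_t = (r₁ + r₂)/2 = (2.244×10^8 + 8.91616×10^8)/2 = 5.58008×10^8 km.
At r₁ the circular-orbit speed is v₁ = √(μ/r₁) = 24.320 km/s.
Transfer-orbit speed at r₁ (vis-viva equation): v_p = √[μ(2/r₁ − 1/a_t)] = 30.742 km/s.
First burn Δv₁ = |v_p − v₁| = 6.422 km/s.
At r₂, v₂ = √(μ/r₂) = 12.201 km/s.
Transfer-orbit speed at r₂: v_a = √[μ(2/r₂ − 1/a_t)] = 7.7371 km/s.
Second burn Δv₂ = |v₂ − v_a| = 4.464 km/s.
Δv = Δv₁ + Δv₂ = 6.422 + 4.464 = 10.89 km/s.

Δv = 10.89 km/s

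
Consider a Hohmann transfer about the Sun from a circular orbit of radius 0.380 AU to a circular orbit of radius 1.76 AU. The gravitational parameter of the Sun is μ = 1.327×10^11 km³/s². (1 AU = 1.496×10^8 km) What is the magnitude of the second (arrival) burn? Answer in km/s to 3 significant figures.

In km: r₁ = 0.380 × 1.496×10^8 = 5.6848×10^7 km; r₂ = 1.76 × 1.496×10^8 = 2.63296×10^8 km.
Transfer-ellipse semi-major axis a_t = (r₁ + r₂)/2 = (5.6848×10^7 + 2.63296×10^8)/2 = 1.60072×10^8 km.
Circular speed at r = 2.63296×10^8 km: v_c = √(μ/r) = 22.450 km/s.
Vis-viva on the transfer ellipse at r = 2.63296×10^8 km gives v_t = √[μ(2/r − 1/a_t)] = 13.379 km/s.
Δv₂ = |v_t − v_c| = |13.379 − 22.450| = 9.071 km/s.

Δv₂ = 9.07 km/s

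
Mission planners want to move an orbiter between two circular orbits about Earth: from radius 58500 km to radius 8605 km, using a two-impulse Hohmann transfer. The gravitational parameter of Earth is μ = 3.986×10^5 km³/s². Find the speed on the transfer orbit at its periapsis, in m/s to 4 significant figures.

v = 8987 m/s

Transfer-ellipse semi-major axis a_t = (r₁ + r₂)/2 = (58500 + 8605)/2 = 33552.5 km.
The periapsis of the transfer ellipse is at r = 8605 km.
From the vis-viva equation, v = √[μ(2/r − 1/a_t)] = 8.987 km/s.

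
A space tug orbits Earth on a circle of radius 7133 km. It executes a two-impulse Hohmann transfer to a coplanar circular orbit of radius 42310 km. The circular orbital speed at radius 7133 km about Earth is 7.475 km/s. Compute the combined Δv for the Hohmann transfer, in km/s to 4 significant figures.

From the circular-orbit relation v² = μ/r at r = 7133 km: μ = v²r = (7.475)² × 7133 = 3.98561×10^5 km³/s².
The Hohmann ellipse has a_t = (r₁ + r₂)/2 = 24721.5 km.
At r₁ the circular-orbit speed is v₁ = √(μ/r₁) = 7.475 km/s.
Transfer-orbit speed at r₁ (vis-viva): v_p = √[μ(2/r₁ − 1/a_t)] = 9.779 km/s.
First burn Δv₁ = |v_p − v₁| = 2.304 km/s.
Circular speed at r₂: v₂ = √(μ/r₂) = 3.0692 km/s.
Transfer-orbit speed at r₂: v_a = √[μ(2/r₂ − 1/a_t)] = 1.6486 km/s.
Second burn Δv₂ = |v₂ − v_a| = 1.421 km/s.
Total Δv = Δv₁ + Δv₂ = 3.725 km/s.

Δv = 3.725 km/s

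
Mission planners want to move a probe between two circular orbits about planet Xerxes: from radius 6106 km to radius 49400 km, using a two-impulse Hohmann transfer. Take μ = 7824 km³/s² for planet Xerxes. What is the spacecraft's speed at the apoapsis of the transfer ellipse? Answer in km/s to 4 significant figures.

Transfer-ellipse semi-major axis a_t = (r₁ + r₂)/2 = (6106 + 49400)/2 = 27753 km.
At apoapsis, r = 49400 km.
Applying v² = μ(2/r − 1/a_t): v = 0.1867 km/s.

v = 0.1867 km/s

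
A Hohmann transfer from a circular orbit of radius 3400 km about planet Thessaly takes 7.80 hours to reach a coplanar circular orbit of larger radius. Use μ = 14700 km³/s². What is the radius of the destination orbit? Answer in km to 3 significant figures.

Transfer time t = 7.80 hours = 28080 s, and t = π√(a_t³/μ).
So a_t = (μ t²/π²)^(1/3) = (14700 × (28080)² / π²)^(1/3) = 10550 km.
Since a_t = (r₁ + r₂)/2, r₂ = 2a_t − r₁ = 2×10550 − 3400 = 17700 km.

r₂ = 17700 km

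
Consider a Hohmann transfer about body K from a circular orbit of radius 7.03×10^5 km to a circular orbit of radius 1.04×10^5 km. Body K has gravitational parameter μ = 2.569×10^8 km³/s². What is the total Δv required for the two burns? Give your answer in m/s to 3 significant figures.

Δv = 25300 m/s

Semi-major axis of the transfer orbit: a_t = (7.030×10^5 + 1.040×10^5)/2 = 4.035×10^5 km.
At r₁ the circular-orbit speed is v₁ = √(μ/r₁) = 19.116 km/s.
Transfer-orbit speed at r₁ (vis-viva equation): v_a = √[μ(2/r₁ − 1/a_t)] = 9.7051 km/s.
First burn Δv₁ = |v_a − v₁| = 9.411 km/s.
At r₂, v₂ = √(μ/r₂) = 49.70 km/s.
Transfer-orbit speed at r₂: v_p = √[μ(2/r₂ − 1/a_t)] = 65.60 km/s.
Second burn Δv₂ = |v₂ − v_p| = 15.90 km/s.
Total Δv = Δv₁ + Δv₂ = 25.31 km/s.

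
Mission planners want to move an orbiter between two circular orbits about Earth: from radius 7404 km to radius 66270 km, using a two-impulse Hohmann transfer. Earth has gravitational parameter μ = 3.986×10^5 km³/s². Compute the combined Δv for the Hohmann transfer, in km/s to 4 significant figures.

The Hohmann ellipse has a_t = (r₁ + r₂)/2 = 36837 km.
Circular speed at r₁: v₁ = √(μ/r₁) = √(3.986×10^5/7404) = 7.337 km/s.
Transfer-orbit speed at r₁ (v² = μ(2/r − 1/a)): v_p = √[μ(2/r₁ − 1/a_t)] = 9.841 km/s.
First burn Δv₁ = |v_p − v₁| = 2.504 km/s.
At r₂, v₂ = √(μ/r₂) = 2.453 km/s.
Transfer-orbit speed at r₂: v_a = √[μ(2/r₂ − 1/a_t)] = 1.100 km/s.
Second burn Δv₂ = |v₂ − v_a| = 1.353 km/s.
Total Δv = Δv₁ + Δv₂ = 3.857 km/s.

Δv = 3.857 km/s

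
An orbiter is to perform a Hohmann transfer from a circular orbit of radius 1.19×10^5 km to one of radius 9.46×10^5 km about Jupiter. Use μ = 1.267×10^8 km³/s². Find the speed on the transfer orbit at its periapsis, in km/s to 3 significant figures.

v = 43.5 km/s

Transfer-ellipse semi-major axis a_t = (r₁ + r₂)/2 = (1.190×10^5 + 9.460×10^5)/2 = 5.325×10^5 km.
At periapsis, r = 1.190×10^5 km.
Applying v² = μ(2/r − 1/a_t): v = 43.49 km/s.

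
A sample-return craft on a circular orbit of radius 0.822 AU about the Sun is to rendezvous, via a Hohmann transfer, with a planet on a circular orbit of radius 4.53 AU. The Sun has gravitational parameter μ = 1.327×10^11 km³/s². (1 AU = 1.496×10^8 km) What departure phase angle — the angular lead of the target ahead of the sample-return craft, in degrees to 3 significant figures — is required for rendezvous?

φ = 98.3°

In km: r₁ = 0.822 × 1.496×10^8 = 1.229712×10^8 km; r₂ = 4.53 × 1.496×10^8 = 6.77688×10^8 km.
Semi-major axis of the transfer orbit: a_t = (1.229712×10^8 + 6.77688×10^8)/2 = 4.003296×10^8 km.
Transfer time t = π√(a_t³/μ) = 6.90782×10^7 s.
The target's mean motion on its circular orbit is ω₂ = √(μ/r₂³) = 2.06486×10^-8 rad/s.
Angle swept by the target during transfer: ω₂·t = 1.42637 rad = 81.72°.
The sample-return craft traverses 180° on the transfer ellipse, so the target must lead by 180° − 81.72° = 98.3°.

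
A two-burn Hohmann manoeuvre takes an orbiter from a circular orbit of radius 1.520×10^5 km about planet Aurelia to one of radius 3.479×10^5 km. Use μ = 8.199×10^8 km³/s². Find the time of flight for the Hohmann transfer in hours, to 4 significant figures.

The Hohmann ellipse has a_t = (r₁ + r₂)/2 = 2.4995×10^5 km.
By Kepler's third law the transfer-orbit period is T = 2π√(a_t³/μ), so t = T/2 = 13710 s.
Converting: 13710 s ÷ 3600 s/hour = 3.808 hours.

t = 3.808 hours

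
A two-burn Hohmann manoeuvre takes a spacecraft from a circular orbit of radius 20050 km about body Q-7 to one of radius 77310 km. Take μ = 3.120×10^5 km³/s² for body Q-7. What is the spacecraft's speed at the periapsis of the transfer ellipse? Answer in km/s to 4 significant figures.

Semi-major axis of the transfer orbit: a_t = (20050 + 77310)/2 = 48680 km.
At periapsis, r = 20050 km.
From the vis-viva equation, v = √[μ(2/r − 1/a_t)] = 4.971 km/s.

v = 4.971 km/s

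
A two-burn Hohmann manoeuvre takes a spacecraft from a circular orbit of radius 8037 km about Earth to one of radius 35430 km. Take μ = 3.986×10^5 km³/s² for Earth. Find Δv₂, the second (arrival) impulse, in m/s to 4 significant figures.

Δv₂ = 1314 m/s

Transfer-ellipse semi-major axis a_t = (r₁ + r₂)/2 = (8037 + 35430)/2 = 21733.5 km.
On the circular orbit at r = 35430 km, v_c = √(μ/r) = 3.354 km/s.
Transfer-orbit speed at the same r (vis-viva, a = a_t): v_t = √[μ(2/r − 1/a_t)] = 2.040 km/s.
Δv₂ = |v_t − v_c| = |2.040 − 3.354| = 1.314 km/s.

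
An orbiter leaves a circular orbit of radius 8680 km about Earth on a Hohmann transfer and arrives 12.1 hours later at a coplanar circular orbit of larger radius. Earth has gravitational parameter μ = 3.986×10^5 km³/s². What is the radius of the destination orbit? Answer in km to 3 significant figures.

r₂ = 76300 km

Transfer time t = 12.1 hours = 43560 s, and t = π√(a_t³/μ).
So a_t = (μ t²/π²)^(1/3) = (3.986×10^5 × (43560)² / π²)^(1/3) = 42475 km.
Since a_t = (r₁ + r₂)/2, r₂ = 2a_t − r₁ = 2×42475 − 8680 = 76270 km.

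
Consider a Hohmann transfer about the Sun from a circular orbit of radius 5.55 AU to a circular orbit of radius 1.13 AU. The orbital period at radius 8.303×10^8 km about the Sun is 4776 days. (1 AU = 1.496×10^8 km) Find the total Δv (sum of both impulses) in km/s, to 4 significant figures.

From Kepler's third law T² = 4π²r³/μ at r = 8.303×10^8 km, T = 4776 days = 4776 × 86400 s = 4.126464×10^8 s: μ = 4π²r³/T² = 1.32712×10^11 km³/s².
In km: r₁ = 5.55 × 1.496×10^8 = 8.3028×10^8 km; r₂ = 1.13 × 1.496×10^8 = 1.69048×10^8 km.
Semi-major axis of the transfer orbit: a_t = (8.3028×10^8 + 1.69048×10^8)/2 = 4.99664×10^8 km.
At r₁ the circular-orbit speed is v₁ = √(μ/r₁) = 12.643 km/s.
On the transfer ellipse at r₁, vis-viva gives v_a = √[μ(2/r₁ − 1/a_t)] = 7.3537 km/s.
First burn Δv₁ = |v_a − v₁| = 5.289 km/s.
At r₂, v₂ = √(μ/r₂) = 28.019 km/s.
Transfer-orbit speed at r₂: v_p = √[μ(2/r₂ − 1/a_t)] = 36.118 km/s.
Second burn Δv₂ = |v₂ − v_p| = 8.099 km/s.
Total Δv = Δv₁ + Δv₂ = 13.39 km/s.

Δv = 13.39 km/s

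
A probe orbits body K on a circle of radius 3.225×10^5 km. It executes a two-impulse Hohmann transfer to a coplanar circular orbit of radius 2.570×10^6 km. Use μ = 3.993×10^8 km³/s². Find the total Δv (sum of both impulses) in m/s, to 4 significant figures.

The Hohmann ellipse has a_t = (r₁ + r₂)/2 = 1.44625×10^6 km.
Circular speed at r₁: v₁ = √(μ/r₁) = √(3.993×10^8/3.225×10^5) = 35.19 km/s.
On the transfer ellipse at r₁, v² = μ(2/r − 1/a) gives v_p = √[μ(2/r₁ − 1/a_t)] = 46.91 km/s.
First burn Δv₁ = |v_p − v₁| = 11.72 km/s.
At r₂, v₂ = √(μ/r₂) = 12.465 km/s.
Transfer-orbit speed at r₂: v_a = √[μ(2/r₂ − 1/a_t)] = 5.8861 km/s.
Second burn Δv₂ = |v₂ − v_a| = 6.579 km/s.
Δv = Δv₁ + Δv₂ = 11.72 + 6.579 = 18.30 km/s.

Δv = 18300 m/s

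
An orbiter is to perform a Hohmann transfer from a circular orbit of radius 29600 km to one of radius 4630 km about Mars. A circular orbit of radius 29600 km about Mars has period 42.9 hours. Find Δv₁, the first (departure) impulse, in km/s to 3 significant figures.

Δv₁ = 0.578 km/s

From Kepler's third law T² = 4π²r³/μ at r = 29600 km, T = 42.9 hours = 42.9 × 3600 s = 1.5444×10^5 s: μ = 4π²r³/T² = 42925.5 km³/s².
The Hohmann ellipse has a_t = (r₁ + r₂)/2 = 17115 km.
On the circular orbit at r = 29600 km, v_c = √(μ/r) = 1.20424 km/s.
Vis-viva on the transfer ellipse at r = 29600 km gives v_t = √[μ(2/r − 1/a_t)] = 0.626345 km/s.
Δv₁ = |v_t − v_c| = |0.626345 − 1.20424| = 0.5779 km/s.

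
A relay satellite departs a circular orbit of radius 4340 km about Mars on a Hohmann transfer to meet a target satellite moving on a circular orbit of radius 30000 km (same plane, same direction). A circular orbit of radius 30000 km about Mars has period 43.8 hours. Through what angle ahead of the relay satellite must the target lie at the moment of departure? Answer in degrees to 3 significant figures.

φ = 102°

From Kepler's third law T² = 4π²r³/μ at r = 30000 km, T = 43.8 hours = 43.8 × 3600 s = 1.5768×10^5 s: μ = 4π²r³/T² = 42871.7 km³/s².
Transfer-ellipse semi-major axis a_t = (r₁ + r₂)/2 = (4340 + 30000)/2 = 17170 km.
Transfer time t = π√(a_t³/μ) = 34137 s.
Target angular speed ω₂ = √(μ/r₂³) = 3.9848×10^-5 rad/s.
Angle swept by the target during transfer: ω₂·t = 1.3603 rad = 77.94°.
The relay satellite traverses 180° on the transfer ellipse, so the target must lead by 180° − 77.94° = 102°.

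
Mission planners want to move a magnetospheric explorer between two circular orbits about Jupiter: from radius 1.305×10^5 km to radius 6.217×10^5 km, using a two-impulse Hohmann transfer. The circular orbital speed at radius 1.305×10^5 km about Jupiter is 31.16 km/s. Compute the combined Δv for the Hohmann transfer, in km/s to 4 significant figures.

Δv = 14.77 km/s

From the circular-orbit relation v² = μ/r at r = 1.305×10^5 km: μ = v²r = (31.16)² × 1.305×10^5 = 1.26708×10^8 km³/s².
Semi-major axis of the transfer orbit: a_t = (1.305×10^5 + 6.217×10^5)/2 = 3.761×10^5 km.
Circular speed at r₁: v₁ = √(μ/r₁) = √(1.26708×10^8/1.305×10^5) = 31.160 km/s.
Transfer-orbit speed at r₁ (vis-viva equation): v_p = √[μ(2/r₁ − 1/a_t)] = 40.062 km/s.
First burn Δv₁ = |v_p − v₁| = 8.902 km/s.
At r₂, v₂ = √(μ/r₂) = 14.276 km/s.
Transfer-orbit speed at r₂: v_a = √[μ(2/r₂ − 1/a_t)] = 8.4094 km/s.
Second burn Δv₂ = |v₂ − v_a| = 5.867 km/s.
Δv = Δv₁ + Δv₂ = 8.902 + 5.867 = 14.77 km/s.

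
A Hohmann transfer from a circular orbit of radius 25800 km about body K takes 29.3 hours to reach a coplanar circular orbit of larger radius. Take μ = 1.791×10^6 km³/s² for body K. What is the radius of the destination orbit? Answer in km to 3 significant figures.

Transfer time t = 29.3 hours = 1.0548×10^5 s, and t = π√(a_t³/μ).
So a_t = (μ t²/π²)^(1/3) = (1.791×10^6 × (1.0548×10^5)² / π²)^(1/3) = 1.2639×10^5 km.
Since a_t = (r₁ + r₂)/2, r₂ = 2a_t − r₁ = 2×1.2639×10^5 − 25800 = 2.2698×10^5 km.

r₂ = 2.27×10^5 km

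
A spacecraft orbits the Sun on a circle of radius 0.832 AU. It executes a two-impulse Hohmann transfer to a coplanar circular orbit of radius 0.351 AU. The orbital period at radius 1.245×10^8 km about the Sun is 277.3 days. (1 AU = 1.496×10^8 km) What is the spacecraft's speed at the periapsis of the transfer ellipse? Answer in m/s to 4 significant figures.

From Kepler's third law T² = 4π²r³/μ at r = 1.245×10^8 km, T = 277.3 days = 277.3 × 86400 s = 2.395872×10^7 s: μ = 4π²r³/T² = 1.32721×10^11 km³/s².
In km: r₁ = 0.832 × 1.496×10^8 = 1.244672×10^8 km; r₂ = 0.351 × 1.496×10^8 = 5.25096×10^7 km.
Transfer-ellipse semi-major axis a_t = (r₁ + r₂)/2 = (1.244672×10^8 + 5.25096×10^7)/2 = 8.84884×10^7 km.
At periapsis, r = 5.25096×10^7 km.
From the vis-viva equation, v = √[μ(2/r − 1/a_t)] = 59.63 km/s.

v = 59630 m/s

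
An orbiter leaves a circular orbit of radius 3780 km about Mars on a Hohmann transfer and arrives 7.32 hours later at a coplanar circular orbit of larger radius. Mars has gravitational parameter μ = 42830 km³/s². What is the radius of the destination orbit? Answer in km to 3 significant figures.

r₂ = 25100 km

Transfer time t = 7.32 hours = 26352 s, and t = π√(a_t³/μ).
So a_t = (μ t²/π²)^(1/3) = (42830 × (26352)² / π²)^(1/3) = 14444 km.
Since a_t = (r₁ + r₂)/2, r₂ = 2a_t − r₁ = 2×14444 − 3780 = 25108 km.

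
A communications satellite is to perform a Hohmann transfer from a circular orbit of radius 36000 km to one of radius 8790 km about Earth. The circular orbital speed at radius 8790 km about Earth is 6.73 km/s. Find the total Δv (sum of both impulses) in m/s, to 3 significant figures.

From the circular-orbit relation v² = μ/r at r = 8790 km: μ = v²r = (6.73)² × 8790 = 3.98125×10^5 km³/s².
Semi-major axis of the transfer orbit: a_t = (36000 + 8790)/2 = 22395 km.
At r₁ the circular-orbit speed is v₁ = √(μ/r₁) = 3.3255 km/s.
Transfer-orbit speed at r₁ (vis-viva equation): v_a = √[μ(2/r₁ − 1/a_t)] = 2.0834 km/s.
First burn Δv₁ = |v_a − v₁| = 1.242 km/s.
At r₂, v₂ = √(μ/r₂) = 6.730 km/s.
Transfer-orbit speed at r₂: v_p = √[μ(2/r₂ − 1/a_t)] = 8.533 km/s.
Second burn Δv₂ = |v₂ − v_p| = 1.803 km/s.
Δv = Δv₁ + Δv₂ = 1.242 + 1.803 = 3.045 km/s.

Δv = 3040 m/s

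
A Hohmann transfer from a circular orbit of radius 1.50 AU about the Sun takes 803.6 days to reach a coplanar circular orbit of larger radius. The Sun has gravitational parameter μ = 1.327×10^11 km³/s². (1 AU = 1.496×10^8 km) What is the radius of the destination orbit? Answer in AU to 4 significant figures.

In km: r₁ = 1.50 × 1.496×10^8 = 2.244×10^8 km.
Transfer time t = 803.6 days = 6.943104×10^7 s, and t = π√(a_t³/μ).
So a_t = (μ t²/π²)^(1/3) = (1.327×10^11 × (6.943104×10^7)² / π²)^(1/3) = 4.0169×10^8 km.
Since a_t = (r₁ + r₂)/2, r₂ = 2a_t − r₁ = 2×4.0169×10^8 − 2.244×10^8 = 5.7898×10^8 km.
In AU: r₂ = 5.7898×10^8 / 1.496×10^8 = 3.870 AU.

r₂ = 3.870 AU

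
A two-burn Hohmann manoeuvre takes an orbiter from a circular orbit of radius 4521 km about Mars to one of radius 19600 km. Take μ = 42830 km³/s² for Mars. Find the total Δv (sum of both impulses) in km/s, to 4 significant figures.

Transfer-ellipse semi-major axis a_t = (r₁ + r₂)/2 = (4521 + 19600)/2 = 12060.5 km.
At r₁ the circular-orbit speed is v₁ = √(μ/r₁) = 3.07792 km/s.
Transfer-orbit speed at r₁ (vis-viva equation): v_p = √[μ(2/r₁ − 1/a_t)] = 3.92376 km/s.
First burn Δv₁ = |v_p − v₁| = 0.8458 km/s.
Circular speed at r₂: v₂ = √(μ/r₂) = 1.47824 km/s.
Transfer-orbit speed at r₂: v_a = √[μ(2/r₂ − 1/a_t)] = 0.905067 km/s.
Second burn Δv₂ = |v₂ − v_a| = 0.5732 km/s.
Total Δv = Δv₁ + Δv₂ = 1.419 km/s.

Δv = 1.419 km/s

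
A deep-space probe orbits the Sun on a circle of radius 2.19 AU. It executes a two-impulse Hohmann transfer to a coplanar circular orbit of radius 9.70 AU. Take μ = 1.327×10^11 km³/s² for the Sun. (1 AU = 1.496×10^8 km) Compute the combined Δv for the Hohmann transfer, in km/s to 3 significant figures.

In km: r₁ = 2.19 × 1.496×10^8 = 3.27624×10^8 km; r₂ = 9.70 × 1.496×10^8 = 1.45112×10^9 km.
The Hohmann ellipse has a_t = (r₁ + r₂)/2 = 8.89372×10^8 km.
Circular speed at r₁: v₁ = √(μ/r₁) = √(1.327×10^11/3.27624×10^8) = 20.1255 km/s.
On the transfer ellipse at r₁, v² = μ(2/r − 1/a) gives v_p = √[μ(2/r₁ − 1/a_t)] = 25.7074 km/s.
First burn Δv₁ = |v_p − v₁| = 5.582 km/s.
At r₂, v₂ = √(μ/r₂) = 9.563 km/s.
Transfer-orbit speed at r₂: v_a = √[μ(2/r₂ − 1/a_t)] = 5.804 km/s.
Second burn Δv₂ = |v₂ − v_a| = 3.759 km/s.
Δv = Δv₁ + Δv₂ = 5.582 + 3.759 = 9.341 km/s.

Δv = 9.34 km/s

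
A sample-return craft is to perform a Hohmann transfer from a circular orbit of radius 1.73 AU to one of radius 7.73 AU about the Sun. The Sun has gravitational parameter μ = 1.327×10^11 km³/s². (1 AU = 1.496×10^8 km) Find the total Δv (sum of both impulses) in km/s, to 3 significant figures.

Δv = 10.5 km/s

In km: r₁ = 1.73 × 1.496×10^8 = 2.58808×10^8 km; r₂ = 7.73 × 1.496×10^8 = 1.156408×10^9 km.
Semi-major axis of the transfer orbit: a_t = (2.58808×10^8 + 1.156408×10^9)/2 = 7.07608×10^8 km.
Circular speed at r₁: v₁ = √(μ/r₁) = √(1.327×10^11/2.58808×10^8) = 22.644 km/s.
Transfer-orbit speed at r₁ (v² = μ(2/r − 1/a)): v_p = √[μ(2/r₁ − 1/a_t)] = 28.947 km/s.
First burn Δv₁ = |v_p − v₁| = 6.303 km/s.
Circular speed at r₂: v₂ = √(μ/r₂) = 10.7122 km/s.
Transfer-orbit speed at r₂: v_a = √[μ(2/r₂ − 1/a_t)] = 6.47847 km/s.
Second burn Δv₂ = |v₂ − v_a| = 4.234 km/s.
Total Δv = Δv₁ + Δv₂ = 10.54 km/s.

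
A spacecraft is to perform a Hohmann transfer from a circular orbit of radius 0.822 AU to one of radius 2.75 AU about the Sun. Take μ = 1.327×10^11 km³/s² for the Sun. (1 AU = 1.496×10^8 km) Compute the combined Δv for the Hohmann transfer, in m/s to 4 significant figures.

In km: r₁ = 0.822 × 1.496×10^8 = 1.229712×10^8 km; r₂ = 2.75 × 1.496×10^8 = 4.114×10^8 km.
Transfer-ellipse semi-major axis a_t = (r₁ + r₂)/2 = (1.229712×10^8 + 4.114×10^8)/2 = 2.671856×10^8 km.
Circular speed at r₁: v₁ = √(μ/r₁) = √(1.327×10^11/1.229712×10^8) = 32.850 km/s.
On the transfer ellipse at r₁, vis-viva gives v_p = √[μ(2/r₁ − 1/a_t)] = 40.762 km/s.
First burn Δv₁ = |v_p − v₁| = 7.912 km/s.
Circular speed at r₂: v₂ = √(μ/r₂) = 17.960 km/s.
Transfer-orbit speed at r₂: v_a = √[μ(2/r₂ − 1/a_t)] = 12.184 km/s.
Second burn Δv₂ = |v₂ − v_a| = 5.776 km/s.
Δv = Δv₁ + Δv₂ = 7.912 + 5.776 = 13.69 km/s.

Δv = 13690 m/s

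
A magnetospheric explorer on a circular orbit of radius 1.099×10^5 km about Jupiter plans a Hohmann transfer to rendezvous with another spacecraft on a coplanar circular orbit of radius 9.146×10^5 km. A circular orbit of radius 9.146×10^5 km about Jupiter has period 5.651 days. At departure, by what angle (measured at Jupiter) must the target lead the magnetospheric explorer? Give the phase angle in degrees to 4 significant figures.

φ = 104.6°

From Kepler's third law T² = 4π²r³/μ at r = 9.146×10^5 km, T = 5.651 days = 5.651 × 86400 s = 4.882464×10^5 s: μ = 4π²r³/T² = 1.26700×10^8 km³/s².
Transfer-ellipse semi-major axis a_t = (r₁ + r₂)/2 = (1.099×10^5 + 9.146×10^5)/2 = 5.1225×10^5 km.
Transfer time t = π√(a_t³/μ) = 1.02326×10^5 s.
The target's mean motion on its circular orbit is ω₂ = √(μ/r₂³) = 1.28689×10^-5 rad/s.
Angle swept by the target during transfer: ω₂·t = 1.31682 rad = 75.448°.
The magnetospheric explorer traverses 180° on the transfer ellipse, so the target must lead by 180° − 75.448° = 104.6°.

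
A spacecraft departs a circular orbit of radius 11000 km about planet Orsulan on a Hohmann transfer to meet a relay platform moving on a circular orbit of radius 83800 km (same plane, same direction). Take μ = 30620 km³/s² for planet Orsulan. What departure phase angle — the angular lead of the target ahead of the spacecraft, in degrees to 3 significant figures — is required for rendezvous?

φ = 103°

Transfer-ellipse semi-major axis a_t = (r₁ + r₂)/2 = (11000 + 83800)/2 = 47400 km.
The half-period of the transfer ellipse is t = π√(a_t³/μ) = 1.8527×10^5 s.
Target angular speed ω₂ = √(μ/r₂³) = 7.2133×10^-6 rad/s.
Angle swept by the target during transfer: ω₂·t = 1.3364 rad = 76.57°.
The spacecraft traverses 180° on the transfer ellipse, so the target must lead by 180° − 76.57° = 103°.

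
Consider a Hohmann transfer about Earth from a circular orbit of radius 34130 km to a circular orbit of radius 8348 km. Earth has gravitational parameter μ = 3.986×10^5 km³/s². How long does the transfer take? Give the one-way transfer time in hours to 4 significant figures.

t = 4.278 hours

The Hohmann ellipse has a_t = (r₁ + r₂)/2 = 21239 km.
Half the transfer-orbit period gives t = π√(a_t³/μ) = 15400 s.
Converting: 15400 s ÷ 3600 s/hour = 4.278 hours.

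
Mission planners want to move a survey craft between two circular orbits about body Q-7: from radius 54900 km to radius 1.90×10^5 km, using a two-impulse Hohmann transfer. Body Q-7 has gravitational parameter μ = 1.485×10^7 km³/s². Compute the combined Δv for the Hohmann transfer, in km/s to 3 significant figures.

Transfer-ellipse semi-major axis a_t = (r₁ + r₂)/2 = (54900 + 1.900×10^5)/2 = 1.2245×10^5 km.
At r₁ the circular-orbit speed is v₁ = √(μ/r₁) = 16.45 km/s.
Transfer-orbit speed at r₁ (vis-viva): v_p = √[μ(2/r₁ − 1/a_t)] = 20.49 km/s.
First burn Δv₁ = |v_p − v₁| = 4.040 km/s.
Circular speed at r₂: v₂ = √(μ/r₂) = 8.841 km/s.
Transfer-orbit speed at r₂: v_a = √[μ(2/r₂ − 1/a_t)] = 5.920 km/s.
Second burn Δv₂ = |v₂ − v_a| = 2.921 km/s.
Total Δv = Δv₁ + Δv₂ = 6.961 km/s.

Δv = 6.96 km/s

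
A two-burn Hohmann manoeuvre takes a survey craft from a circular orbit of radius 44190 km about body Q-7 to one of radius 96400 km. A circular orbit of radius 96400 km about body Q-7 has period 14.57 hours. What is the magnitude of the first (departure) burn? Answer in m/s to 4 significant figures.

From Kepler's third law T² = 4π²r³/μ at r = 96400 km, T = 14.57 hours = 14.57 × 3600 s = 52452 s: μ = 4π²r³/T² = 1.28548×10^7 km³/s².
Transfer-ellipse semi-major axis a_t = (r₁ + r₂)/2 = (44190 + 96400)/2 = 70295 km.
Circular speed at r = 44190 km: v_c = √(μ/r) = 17.056 km/s.
Transfer-orbit speed at the same r (vis-viva, a = a_t): v_t = √[μ(2/r − 1/a_t)] = 19.973 km/s.
Δv₁ = |v_t − v_c| = |19.973 − 17.056| = 2.917 km/s.

Δv₁ = 2917 m/s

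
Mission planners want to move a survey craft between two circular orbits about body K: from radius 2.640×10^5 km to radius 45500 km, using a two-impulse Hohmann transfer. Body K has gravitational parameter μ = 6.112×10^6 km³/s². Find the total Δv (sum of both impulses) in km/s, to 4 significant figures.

The Hohmann ellipse has a_t = (r₁ + r₂)/2 = 1.5475×10^5 km.
Circular speed at r₁: v₁ = √(μ/r₁) = √(6.112×10^6/2.640×10^5) = 4.812 km/s.
Transfer-orbit speed at r₁ (vis-viva equation): v_a = √[μ(2/r₁ − 1/a_t)] = 2.609 km/s.
First burn Δv₁ = |v_a − v₁| = 2.203 km/s.
At r₂, v₂ = √(μ/r₂) = 11.590 km/s.
Transfer-orbit speed at r₂: v_p = √[μ(2/r₂ − 1/a_t)] = 15.138 km/s.
Second burn Δv₂ = |v₂ − v_p| = 3.548 km/s.
Total Δv = Δv₁ + Δv₂ = 5.751 km/s.

Δv = 5.751 km/s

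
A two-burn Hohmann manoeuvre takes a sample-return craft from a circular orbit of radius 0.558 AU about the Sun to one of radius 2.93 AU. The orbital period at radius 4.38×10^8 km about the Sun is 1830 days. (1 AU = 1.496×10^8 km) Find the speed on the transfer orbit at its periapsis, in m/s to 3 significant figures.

From Kepler's third law T² = 4π²r³/μ at r = 4.38×10^8 km, T = 1830 days = 1830 × 86400 s = 1.58112×10^8 s: μ = 4π²r³/T² = 1.32694×10^11 km³/s².
In km: r₁ = 0.558 × 1.496×10^8 = 8.34768×10^7 km; r₂ = 2.93 × 1.496×10^8 = 4.38328×10^8 km.
The Hohmann ellipse has a_t = (r₁ + r₂)/2 = 2.609024×10^8 km.
The periapsis of the transfer ellipse is at r = 8.34768×10^7 km.
From the vis-viva equation, v = √[μ(2/r − 1/a_t)] = 51.68 km/s.

v = 51700 m/s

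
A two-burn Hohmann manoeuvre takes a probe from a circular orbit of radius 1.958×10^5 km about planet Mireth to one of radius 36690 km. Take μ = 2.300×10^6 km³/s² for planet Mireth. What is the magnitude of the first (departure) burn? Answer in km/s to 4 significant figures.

Δv₁ = 1.502 km/s

Transfer-ellipse semi-major axis a_t = (r₁ + r₂)/2 = (1.958×10^5 + 36690)/2 = 1.16245×10^5 km.
Circular speed at r = 1.958×10^5 km: v_c = √(μ/r) = 3.4273 km/s.
Vis-viva on the transfer ellipse at r = 1.958×10^5 km gives v_t = √[μ(2/r − 1/a_t)] = 1.9255 km/s.
Δv₁ = |v_t − v_c| = |1.9255 − 3.4273| = 1.502 km/s.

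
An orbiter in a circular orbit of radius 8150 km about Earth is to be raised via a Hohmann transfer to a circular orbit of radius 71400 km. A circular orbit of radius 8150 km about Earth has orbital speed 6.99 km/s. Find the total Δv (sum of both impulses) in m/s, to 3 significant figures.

From the circular-orbit relation v² = μ/r at r = 8150 km: μ = v²r = (6.99)² × 8150 = 3.98210×10^5 km³/s².
The Hohmann ellipse has a_t = (r₁ + r₂)/2 = 39775 km.
Circular speed at r₁: v₁ = √(μ/r₁) = √(3.98210×10^5/8150) = 6.990 km/s.
On the transfer ellipse at r₁, v² = μ(2/r − 1/a) gives v_p = √[μ(2/r₁ − 1/a_t)] = 9.365 km/s.
First burn Δv₁ = |v_p − v₁| = 2.375 km/s.
At r₂, v₂ = √(μ/r₂) = 2.362 km/s.
Transfer-orbit speed at r₂: v_a = √[μ(2/r₂ − 1/a_t)] = 1.069 km/s.
Second burn Δv₂ = |v₂ − v_a| = 1.293 km/s.
Total Δv = Δv₁ + Δv₂ = 3.668 km/s.

Δv = 3670 m/s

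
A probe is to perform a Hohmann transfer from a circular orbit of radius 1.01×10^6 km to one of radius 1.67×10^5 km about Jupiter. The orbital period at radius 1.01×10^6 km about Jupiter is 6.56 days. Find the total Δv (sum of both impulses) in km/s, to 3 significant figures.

From Kepler's third law T² = 4π²r³/μ at r = 1.01×10^6 km, T = 6.56 days = 6.56 × 86400 s = 5.66784×10^5 s: μ = 4π²r³/T² = 1.26616×10^8 km³/s².
Transfer-ellipse semi-major axis a_t = (r₁ + r₂)/2 = (1.010×10^6 + 1.670×10^5)/2 = 5.885×10^5 km.
Circular speed at r₁: v₁ = √(μ/r₁) = √(1.26616×10^8/1.010×10^6) = 11.1965 km/s.
On the transfer ellipse at r₁, vis-viva gives v_a = √[μ(2/r₁ − 1/a_t)] = 5.96443 km/s.
First burn Δv₁ = |v_a − v₁| = 5.232 km/s.
Circular speed at r₂: v₂ = √(μ/r₂) = 27.535 km/s.
Transfer-orbit speed at r₂: v_p = √[μ(2/r₂ − 1/a_t)] = 36.072 km/s.
Second burn Δv₂ = |v₂ − v_p| = 8.537 km/s.
Total Δv = Δv₁ + Δv₂ = 13.77 km/s.

Δv = 13.8 km/s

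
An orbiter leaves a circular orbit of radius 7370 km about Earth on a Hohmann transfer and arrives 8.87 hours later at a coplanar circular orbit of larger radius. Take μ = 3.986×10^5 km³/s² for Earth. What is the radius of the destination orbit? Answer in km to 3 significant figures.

Transfer time t = 8.87 hours = 31932 s, and t = π√(a_t³/μ).
So a_t = (μ t²/π²)^(1/3) = (3.986×10^5 × (31932)² / π²)^(1/3) = 34533 km.
Since a_t = (r₁ + r₂)/2, r₂ = 2a_t − r₁ = 2×34533 − 7370 = 61696 km.

r₂ = 61700 km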